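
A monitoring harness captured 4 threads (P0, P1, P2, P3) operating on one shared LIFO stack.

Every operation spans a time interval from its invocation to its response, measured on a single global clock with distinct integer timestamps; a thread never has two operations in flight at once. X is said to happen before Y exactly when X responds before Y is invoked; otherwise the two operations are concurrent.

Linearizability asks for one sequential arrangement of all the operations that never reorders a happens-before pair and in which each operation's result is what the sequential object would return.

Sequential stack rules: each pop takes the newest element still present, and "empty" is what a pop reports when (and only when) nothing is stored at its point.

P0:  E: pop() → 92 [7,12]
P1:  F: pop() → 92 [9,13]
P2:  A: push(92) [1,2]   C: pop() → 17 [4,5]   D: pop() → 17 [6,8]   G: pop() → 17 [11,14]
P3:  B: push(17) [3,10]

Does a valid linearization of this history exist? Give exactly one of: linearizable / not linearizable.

not linearizable

cut after 7 events: linearizable; cut after 8 events (D responds, time 8): not linearizable
a single order respects real time; the 3 completed LIFO stack operations fail replay along it
including or dropping the 2 pending operations (B, E) in any combination fails
e.g. A, C, D (pending dropped): illegal at step 2, since C pop() → 17 cannot apply there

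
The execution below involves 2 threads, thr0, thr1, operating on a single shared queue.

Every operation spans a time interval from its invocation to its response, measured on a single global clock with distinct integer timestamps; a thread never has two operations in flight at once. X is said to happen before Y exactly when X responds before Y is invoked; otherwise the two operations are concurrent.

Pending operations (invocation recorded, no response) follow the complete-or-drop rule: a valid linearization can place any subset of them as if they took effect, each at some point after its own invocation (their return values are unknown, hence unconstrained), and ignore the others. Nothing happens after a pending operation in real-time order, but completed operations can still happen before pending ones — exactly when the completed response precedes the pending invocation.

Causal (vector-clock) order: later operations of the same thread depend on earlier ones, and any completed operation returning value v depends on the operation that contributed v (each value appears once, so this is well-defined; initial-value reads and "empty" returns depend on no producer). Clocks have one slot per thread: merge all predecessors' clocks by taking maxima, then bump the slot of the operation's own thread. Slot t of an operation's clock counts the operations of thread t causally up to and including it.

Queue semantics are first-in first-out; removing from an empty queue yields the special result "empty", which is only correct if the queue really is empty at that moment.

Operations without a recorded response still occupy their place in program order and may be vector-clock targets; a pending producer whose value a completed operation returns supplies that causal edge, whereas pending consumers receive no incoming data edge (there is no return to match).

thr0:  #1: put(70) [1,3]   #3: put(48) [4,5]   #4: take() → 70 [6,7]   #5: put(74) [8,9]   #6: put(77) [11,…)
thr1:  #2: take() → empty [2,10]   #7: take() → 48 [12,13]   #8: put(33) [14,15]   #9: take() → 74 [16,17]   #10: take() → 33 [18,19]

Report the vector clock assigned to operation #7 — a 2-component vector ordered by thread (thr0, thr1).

(2, 2)

no predecessors for #2 (invoked 2): thr1 increments from zero → (0, 1)
no predecessors for #1 (invoked 1): thr0 increments from zero → (1, 0)
merge at #3 (invoked 4): VC(#1)=(1, 0), own-thread bump on thr0 → (2, 0)
merge at #4 (invoked 6): VC(#1)=(1, 0), VC(#3)=(2, 0), own-thread bump on thr0 → (3, 0)
merge at #7 (invoked 12): VC(#2)=(0, 1), VC(#3)=(2, 0), own-thread bump on thr1 → (2, 2)
merge at #5 (invoked 8): VC(#4)=(3, 0), own-thread bump on thr0 → (4, 0)
merge at #8 (invoked 14): VC(#7)=(2, 2), own-thread bump on thr1 → (2, 3)
merge at #6 (invoked 11): VC(#5)=(4, 0), own-thread bump on thr0 → (5, 0)
merge at #9 (invoked 16): VC(#5)=(4, 0), VC(#8)=(2, 3), own-thread bump on thr1 → (4, 4)
merge at #10 (invoked 18): VC(#8)=(2, 3), VC(#9)=(4, 4), own-thread bump on thr1 → (4, 5)
target: VC(#7) = (2, 2)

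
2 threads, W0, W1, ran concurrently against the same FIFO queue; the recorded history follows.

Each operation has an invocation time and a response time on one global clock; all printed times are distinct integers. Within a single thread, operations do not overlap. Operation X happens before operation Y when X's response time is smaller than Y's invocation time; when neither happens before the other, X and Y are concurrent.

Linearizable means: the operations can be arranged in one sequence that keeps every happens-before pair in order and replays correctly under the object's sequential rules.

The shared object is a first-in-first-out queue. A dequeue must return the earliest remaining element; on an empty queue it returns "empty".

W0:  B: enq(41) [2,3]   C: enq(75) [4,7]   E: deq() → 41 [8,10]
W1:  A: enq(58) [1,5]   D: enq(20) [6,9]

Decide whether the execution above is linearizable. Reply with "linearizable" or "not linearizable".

linearizable

witness order: B, A, C, D, E
after step 1 (B enq(41)): queue <41>
after step 2 (A enq(58)): queue <41,58>
after step 3 (C enq(75)): queue <41,58,75>
after step 4 (D enq(20)): queue <41,58,75,20>
after step 5 (E deq() → 41): queue <58,75,20>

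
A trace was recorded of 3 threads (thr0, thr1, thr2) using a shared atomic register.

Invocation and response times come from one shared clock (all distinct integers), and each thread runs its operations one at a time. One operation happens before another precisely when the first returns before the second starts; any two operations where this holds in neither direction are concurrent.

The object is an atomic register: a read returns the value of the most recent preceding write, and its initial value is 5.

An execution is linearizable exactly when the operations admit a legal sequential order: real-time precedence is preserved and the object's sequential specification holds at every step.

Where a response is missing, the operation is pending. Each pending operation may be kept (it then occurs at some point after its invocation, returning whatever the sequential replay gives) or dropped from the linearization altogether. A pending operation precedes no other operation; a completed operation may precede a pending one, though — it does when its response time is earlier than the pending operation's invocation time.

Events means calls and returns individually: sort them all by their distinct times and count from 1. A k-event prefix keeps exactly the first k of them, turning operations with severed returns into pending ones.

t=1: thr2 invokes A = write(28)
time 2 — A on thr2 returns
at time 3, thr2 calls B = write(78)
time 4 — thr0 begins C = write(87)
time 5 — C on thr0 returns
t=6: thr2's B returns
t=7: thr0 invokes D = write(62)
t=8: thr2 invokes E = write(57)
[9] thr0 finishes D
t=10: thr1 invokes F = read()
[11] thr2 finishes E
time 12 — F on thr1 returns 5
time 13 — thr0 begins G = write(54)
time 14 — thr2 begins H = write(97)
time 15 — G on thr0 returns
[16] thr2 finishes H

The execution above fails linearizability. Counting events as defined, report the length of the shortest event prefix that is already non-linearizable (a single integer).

one valid order for events 1..11 is A, B, C, D, E:
step 1: A write(28) — value 28
step 2: B write(78) — value 78
step 3: C write(87) — value 87
step 4: D write(62) — value 62
step 5: E write(57) — value 57
event 12 — F's response, time 12 — after it, nothing linearizes
one such order, A, B, C, D, E, F, breaks at step 6 where F read() → 5 is illegal
one such order, A, B, C, D, F, E, breaks at step 5 where F read() → 5 is illegal

12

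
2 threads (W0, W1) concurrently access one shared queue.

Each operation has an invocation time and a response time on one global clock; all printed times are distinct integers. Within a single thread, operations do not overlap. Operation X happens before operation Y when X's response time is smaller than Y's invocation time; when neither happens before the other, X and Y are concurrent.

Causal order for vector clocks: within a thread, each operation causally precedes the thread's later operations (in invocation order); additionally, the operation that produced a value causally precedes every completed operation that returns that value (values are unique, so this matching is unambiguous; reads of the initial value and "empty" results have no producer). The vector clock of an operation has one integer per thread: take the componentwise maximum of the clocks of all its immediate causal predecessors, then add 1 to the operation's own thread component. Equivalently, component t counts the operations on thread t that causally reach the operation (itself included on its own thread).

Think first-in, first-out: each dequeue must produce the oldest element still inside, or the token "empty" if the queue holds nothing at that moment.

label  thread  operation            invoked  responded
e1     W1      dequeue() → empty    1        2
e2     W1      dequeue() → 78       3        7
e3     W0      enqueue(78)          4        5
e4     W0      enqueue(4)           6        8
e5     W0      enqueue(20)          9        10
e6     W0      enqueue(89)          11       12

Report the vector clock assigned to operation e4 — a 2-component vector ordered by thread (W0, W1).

e1 (invocation 1): nothing precedes it; W1's component alone gives (0, 1)
e3 (invocation 4): nothing precedes it; W0's component alone gives (1, 0)
e4, invoked 6, takes VC(e3)=(1, 0) under max, adds 1 for W0 → (2, 0)
e2, invoked 3, takes VC(e1)=(0, 1), VC(e3)=(1, 0) under max, adds 1 for W1 → (1, 2)
e5, invoked 9, takes VC(e4)=(2, 0) under max, adds 1 for W0 → (3, 0)
e6, invoked 11, takes VC(e5)=(3, 0) under max, adds 1 for W0 → (4, 0)
target: VC(e4) = (2, 0)

(2, 0)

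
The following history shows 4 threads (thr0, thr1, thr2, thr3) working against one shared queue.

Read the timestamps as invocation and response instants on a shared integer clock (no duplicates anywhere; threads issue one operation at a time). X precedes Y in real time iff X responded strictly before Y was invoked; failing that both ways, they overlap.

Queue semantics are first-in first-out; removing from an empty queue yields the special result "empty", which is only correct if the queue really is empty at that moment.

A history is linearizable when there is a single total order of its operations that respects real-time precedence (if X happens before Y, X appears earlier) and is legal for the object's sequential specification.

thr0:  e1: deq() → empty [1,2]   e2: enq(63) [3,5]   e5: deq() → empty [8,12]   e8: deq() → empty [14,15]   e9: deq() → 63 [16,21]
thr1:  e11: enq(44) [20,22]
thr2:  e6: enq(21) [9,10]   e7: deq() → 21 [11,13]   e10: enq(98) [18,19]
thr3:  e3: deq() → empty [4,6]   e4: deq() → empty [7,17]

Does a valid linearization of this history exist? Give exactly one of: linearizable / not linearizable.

not linearizable

cut after 16 events: linearizable; cut after 17 events (e4 responds, time 17): not linearizable
no legal order exists: 30 real-time-consistent candidates over 8 completed queue operations, all rejected
completion choices over the 1 pending operation (e9) were checked; none helps
e.g. e1, e2, e3, e4, e5, e6, e7, e8 (pending dropped): illegal at step 3, since e3 deq() → empty cannot apply there
e.g. e1, e2, e3, e4, e6, e5, e7, e8 (pending dropped): illegal at step 3, since e3 deq() → empty cannot apply there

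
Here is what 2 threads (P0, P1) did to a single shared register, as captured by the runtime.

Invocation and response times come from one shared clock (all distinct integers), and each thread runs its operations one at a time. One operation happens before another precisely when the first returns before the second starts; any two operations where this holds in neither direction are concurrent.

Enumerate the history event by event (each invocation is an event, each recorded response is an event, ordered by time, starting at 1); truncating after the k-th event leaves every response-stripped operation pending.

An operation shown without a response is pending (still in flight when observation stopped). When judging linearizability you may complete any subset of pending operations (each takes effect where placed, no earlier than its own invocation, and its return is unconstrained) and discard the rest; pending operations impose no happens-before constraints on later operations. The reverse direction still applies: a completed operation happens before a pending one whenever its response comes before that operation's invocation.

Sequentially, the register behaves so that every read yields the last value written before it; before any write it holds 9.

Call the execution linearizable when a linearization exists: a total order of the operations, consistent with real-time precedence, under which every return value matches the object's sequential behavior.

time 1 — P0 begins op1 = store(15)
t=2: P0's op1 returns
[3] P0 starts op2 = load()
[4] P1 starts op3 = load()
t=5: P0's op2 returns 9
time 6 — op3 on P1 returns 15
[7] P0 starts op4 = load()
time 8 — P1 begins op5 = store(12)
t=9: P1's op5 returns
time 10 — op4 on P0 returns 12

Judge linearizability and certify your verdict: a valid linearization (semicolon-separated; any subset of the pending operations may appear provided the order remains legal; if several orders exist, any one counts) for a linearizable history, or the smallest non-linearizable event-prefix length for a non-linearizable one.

already the first 5 events (up to op2's response at time 5) admit no linearization; the first 4 still do
exhaustive check: the 2 completed register ops admit one real-time order; illegal
including or dropping the 1 pending operation (op3) in any combination fails
one such order, op1, op2 (pending dropped), breaks at step 2 where op2 load() → 9 is illegal

not linearizable — minimal violating prefix: 5 events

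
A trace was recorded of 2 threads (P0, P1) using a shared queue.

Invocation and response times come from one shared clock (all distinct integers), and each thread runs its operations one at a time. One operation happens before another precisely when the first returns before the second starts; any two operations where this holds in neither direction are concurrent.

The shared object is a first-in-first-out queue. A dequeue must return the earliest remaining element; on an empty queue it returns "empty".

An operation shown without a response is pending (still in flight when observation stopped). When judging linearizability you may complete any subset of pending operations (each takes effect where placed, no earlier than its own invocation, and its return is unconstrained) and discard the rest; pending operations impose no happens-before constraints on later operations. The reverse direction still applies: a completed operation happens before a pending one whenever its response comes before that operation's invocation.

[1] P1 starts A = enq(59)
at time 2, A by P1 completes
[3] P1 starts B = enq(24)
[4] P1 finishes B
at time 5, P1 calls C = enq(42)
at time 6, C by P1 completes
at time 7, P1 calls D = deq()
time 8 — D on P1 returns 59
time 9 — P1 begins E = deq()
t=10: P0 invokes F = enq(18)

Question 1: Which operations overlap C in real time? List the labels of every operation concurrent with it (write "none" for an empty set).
Answer: none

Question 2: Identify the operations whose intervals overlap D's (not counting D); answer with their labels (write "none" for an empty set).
Answer: none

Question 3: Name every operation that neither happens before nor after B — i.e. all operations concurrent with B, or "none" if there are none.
Answer: none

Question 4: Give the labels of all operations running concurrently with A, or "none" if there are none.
Answer: none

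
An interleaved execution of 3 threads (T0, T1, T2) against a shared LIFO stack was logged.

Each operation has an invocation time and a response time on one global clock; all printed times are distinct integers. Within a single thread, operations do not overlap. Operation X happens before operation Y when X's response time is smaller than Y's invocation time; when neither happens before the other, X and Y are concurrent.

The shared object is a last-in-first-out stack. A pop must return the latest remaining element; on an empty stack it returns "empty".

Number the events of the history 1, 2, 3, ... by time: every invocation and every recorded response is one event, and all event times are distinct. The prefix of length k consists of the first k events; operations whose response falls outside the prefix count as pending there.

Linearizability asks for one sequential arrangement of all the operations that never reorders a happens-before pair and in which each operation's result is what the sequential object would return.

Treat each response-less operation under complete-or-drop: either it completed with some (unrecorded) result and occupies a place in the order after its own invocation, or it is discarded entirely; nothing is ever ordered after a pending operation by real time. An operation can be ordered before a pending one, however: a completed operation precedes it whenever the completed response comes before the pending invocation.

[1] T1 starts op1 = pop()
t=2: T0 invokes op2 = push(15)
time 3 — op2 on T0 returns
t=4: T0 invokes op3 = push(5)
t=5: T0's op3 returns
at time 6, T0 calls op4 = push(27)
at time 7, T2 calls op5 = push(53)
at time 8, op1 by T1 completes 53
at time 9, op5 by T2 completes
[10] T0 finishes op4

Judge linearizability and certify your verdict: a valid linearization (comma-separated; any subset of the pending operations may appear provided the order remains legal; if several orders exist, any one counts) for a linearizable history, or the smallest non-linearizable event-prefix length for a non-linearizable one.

linearizable — witness: op2, op3, op4, op5, op1

1. op2 push(15), leaving stack <15>
2. op3 push(5), leaving stack <15,5>
3. op4 push(27), leaving stack <15,5,27>
4. op5 push(53), leaving stack <15,5,27,53>
5. op1 pop() → 53, leaving stack <15,5,27>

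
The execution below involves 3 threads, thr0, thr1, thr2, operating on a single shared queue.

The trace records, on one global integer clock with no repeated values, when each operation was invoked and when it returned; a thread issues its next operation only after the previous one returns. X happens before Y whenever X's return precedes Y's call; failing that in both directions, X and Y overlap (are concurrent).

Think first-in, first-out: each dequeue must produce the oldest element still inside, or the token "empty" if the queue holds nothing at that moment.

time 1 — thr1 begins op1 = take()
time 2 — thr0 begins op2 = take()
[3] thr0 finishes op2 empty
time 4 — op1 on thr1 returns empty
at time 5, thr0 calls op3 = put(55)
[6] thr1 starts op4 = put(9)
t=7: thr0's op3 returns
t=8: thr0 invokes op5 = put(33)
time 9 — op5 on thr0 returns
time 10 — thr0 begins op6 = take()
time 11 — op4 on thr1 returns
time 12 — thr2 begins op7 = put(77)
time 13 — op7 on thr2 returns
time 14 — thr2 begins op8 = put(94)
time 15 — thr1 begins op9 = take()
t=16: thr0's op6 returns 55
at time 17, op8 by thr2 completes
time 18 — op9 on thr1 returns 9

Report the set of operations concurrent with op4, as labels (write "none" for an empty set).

op3, op5, op6

overlap test against op4 [6,11]: concurrent iff the interval meets 6..11
op1 [1,4]: before
op2 [2,3]: before
op3 [5,7]: concurrent
op5 [8,9]: concurrent
op6 [10,16]: concurrent
op7 [12,13]: after
op8 [14,17]: after
op9 [15,18]: after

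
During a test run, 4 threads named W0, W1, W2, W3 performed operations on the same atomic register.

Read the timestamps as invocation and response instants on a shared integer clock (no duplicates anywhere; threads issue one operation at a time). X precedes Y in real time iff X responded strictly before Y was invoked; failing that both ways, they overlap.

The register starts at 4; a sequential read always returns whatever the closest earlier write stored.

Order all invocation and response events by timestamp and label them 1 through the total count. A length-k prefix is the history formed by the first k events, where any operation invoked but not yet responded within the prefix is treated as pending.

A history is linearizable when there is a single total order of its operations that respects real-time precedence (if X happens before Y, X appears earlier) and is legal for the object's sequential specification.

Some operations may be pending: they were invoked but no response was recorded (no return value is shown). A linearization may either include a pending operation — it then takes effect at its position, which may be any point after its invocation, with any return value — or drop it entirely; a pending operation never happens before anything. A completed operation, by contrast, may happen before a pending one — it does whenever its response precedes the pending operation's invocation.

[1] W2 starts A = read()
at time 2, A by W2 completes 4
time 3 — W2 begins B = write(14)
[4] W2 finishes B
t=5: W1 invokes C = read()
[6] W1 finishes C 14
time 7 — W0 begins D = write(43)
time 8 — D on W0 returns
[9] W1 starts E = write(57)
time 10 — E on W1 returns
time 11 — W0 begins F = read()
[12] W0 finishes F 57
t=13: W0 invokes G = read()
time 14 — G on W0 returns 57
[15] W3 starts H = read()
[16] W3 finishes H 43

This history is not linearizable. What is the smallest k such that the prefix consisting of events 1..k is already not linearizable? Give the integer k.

16

a valid linearization of events 1..15 exists, for instance A, B, C, D, E, F, G:
step 1: A read() → 4 — value 4
step 2: B write(14) — value 14
step 3: C read() → 14 — value 14
step 4: D write(43) — value 43
step 5: E write(57) — value 57
step 6: F read() → 57 — value 57
step 7: G read() → 57 — value 57
event 16 — H's response, time 16 — after it, nothing linearizes
one such order, A, B, C, D, E, F, G, H, breaks at step 8 where H read() → 43 is illegal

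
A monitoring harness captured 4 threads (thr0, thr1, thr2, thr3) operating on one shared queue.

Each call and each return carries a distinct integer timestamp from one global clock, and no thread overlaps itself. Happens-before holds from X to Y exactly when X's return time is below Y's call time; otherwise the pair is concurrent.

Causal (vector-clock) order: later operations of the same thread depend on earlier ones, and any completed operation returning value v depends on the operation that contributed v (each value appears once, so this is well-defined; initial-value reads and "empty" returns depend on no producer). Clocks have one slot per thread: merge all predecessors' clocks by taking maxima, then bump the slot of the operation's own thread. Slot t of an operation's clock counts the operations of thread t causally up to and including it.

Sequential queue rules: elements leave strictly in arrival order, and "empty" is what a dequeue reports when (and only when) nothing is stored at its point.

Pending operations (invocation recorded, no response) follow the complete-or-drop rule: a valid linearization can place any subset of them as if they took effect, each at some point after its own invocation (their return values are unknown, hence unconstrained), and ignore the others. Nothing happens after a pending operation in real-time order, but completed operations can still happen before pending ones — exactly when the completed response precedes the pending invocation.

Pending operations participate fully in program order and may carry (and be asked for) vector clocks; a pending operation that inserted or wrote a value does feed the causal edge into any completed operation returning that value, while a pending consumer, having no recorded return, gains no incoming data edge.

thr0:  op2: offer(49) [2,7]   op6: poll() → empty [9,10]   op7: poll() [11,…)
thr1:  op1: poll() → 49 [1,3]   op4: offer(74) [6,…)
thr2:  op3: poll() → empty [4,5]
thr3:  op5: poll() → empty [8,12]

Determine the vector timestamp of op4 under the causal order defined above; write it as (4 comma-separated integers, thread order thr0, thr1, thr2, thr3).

(1, 2, 0, 0)

no predecessors for op5 (invoked 8): thr3 increments from zero → (0, 0, 0, 1)
no predecessors for op3 (invoked 4): thr2 increments from zero → (0, 0, 1, 0)
no predecessors for op2 (invoked 2): thr0 increments from zero → (1, 0, 0, 0)
from VC(op2)=(1, 0, 0, 0), op1 (invoked 1) maxes components and bumps thr1 → (1, 1, 0, 0)
from VC(op2)=(1, 0, 0, 0), op6 (invoked 9) maxes components and bumps thr0 → (2, 0, 0, 0)
from VC(op1)=(1, 1, 0, 0), op4 (invoked 6) maxes components and bumps thr1 → (1, 2, 0, 0)
from VC(op6)=(2, 0, 0, 0), op7 (invoked 11) maxes components and bumps thr0 → (3, 0, 0, 0)
target: VC(op4) = (1, 2, 0, 0)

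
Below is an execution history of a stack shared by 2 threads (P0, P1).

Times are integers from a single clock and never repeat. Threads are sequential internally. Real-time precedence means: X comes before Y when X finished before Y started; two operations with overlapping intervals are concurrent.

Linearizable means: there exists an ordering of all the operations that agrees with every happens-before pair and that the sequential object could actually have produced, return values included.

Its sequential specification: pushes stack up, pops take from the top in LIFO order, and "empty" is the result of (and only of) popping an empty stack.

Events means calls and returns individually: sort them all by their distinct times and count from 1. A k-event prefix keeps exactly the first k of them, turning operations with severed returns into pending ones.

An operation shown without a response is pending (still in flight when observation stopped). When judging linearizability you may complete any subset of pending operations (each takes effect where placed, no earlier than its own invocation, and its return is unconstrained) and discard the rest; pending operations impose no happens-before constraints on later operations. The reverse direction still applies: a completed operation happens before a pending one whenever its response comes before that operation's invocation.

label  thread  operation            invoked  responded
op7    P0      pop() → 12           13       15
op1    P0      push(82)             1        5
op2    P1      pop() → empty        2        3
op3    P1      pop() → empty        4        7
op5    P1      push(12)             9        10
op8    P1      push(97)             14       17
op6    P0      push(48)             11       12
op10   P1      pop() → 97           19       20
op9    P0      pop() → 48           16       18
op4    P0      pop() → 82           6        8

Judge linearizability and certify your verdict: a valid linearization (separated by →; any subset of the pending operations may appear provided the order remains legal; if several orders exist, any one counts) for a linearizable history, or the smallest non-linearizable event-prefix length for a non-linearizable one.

cut after 14 events: linearizable; cut after 15 events (op7 responds, time 15): not linearizable
real-time-consistent orders of the 7 completed operations: 5 — all fail the stack replay
include/drop combinations of the 1 pending operation (op8) were all tried; none helps
sample order op1, op2, op3, op4, op5, op6, op7 (pending dropped) stalls at step 2 — op2 pop() → empty has no legal effect
sample order op1, op2, op4, op3, op5, op6, op7 (pending dropped) stalls at step 2 — op2 pop() → empty has no legal effect

not linearizable — minimal violating prefix: 15 events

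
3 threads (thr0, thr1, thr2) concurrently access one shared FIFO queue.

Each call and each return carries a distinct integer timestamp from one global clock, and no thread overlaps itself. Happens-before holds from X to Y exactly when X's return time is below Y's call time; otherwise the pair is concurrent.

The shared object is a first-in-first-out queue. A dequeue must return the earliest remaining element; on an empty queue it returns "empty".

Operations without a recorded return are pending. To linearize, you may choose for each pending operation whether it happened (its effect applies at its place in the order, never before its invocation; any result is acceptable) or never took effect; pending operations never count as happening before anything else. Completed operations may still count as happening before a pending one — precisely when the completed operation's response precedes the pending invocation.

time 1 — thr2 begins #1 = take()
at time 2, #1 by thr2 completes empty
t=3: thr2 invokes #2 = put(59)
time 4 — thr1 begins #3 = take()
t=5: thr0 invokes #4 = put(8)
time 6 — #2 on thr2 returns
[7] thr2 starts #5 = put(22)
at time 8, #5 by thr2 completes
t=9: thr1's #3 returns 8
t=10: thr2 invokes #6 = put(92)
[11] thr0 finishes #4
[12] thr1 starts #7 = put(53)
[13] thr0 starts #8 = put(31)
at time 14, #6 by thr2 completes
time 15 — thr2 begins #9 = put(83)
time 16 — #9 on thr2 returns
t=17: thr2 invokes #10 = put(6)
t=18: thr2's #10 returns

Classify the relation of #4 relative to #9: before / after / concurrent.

#4 spans [5,11], #9 spans [15,16]
resp(#4)=11 < inv(#9)=15

before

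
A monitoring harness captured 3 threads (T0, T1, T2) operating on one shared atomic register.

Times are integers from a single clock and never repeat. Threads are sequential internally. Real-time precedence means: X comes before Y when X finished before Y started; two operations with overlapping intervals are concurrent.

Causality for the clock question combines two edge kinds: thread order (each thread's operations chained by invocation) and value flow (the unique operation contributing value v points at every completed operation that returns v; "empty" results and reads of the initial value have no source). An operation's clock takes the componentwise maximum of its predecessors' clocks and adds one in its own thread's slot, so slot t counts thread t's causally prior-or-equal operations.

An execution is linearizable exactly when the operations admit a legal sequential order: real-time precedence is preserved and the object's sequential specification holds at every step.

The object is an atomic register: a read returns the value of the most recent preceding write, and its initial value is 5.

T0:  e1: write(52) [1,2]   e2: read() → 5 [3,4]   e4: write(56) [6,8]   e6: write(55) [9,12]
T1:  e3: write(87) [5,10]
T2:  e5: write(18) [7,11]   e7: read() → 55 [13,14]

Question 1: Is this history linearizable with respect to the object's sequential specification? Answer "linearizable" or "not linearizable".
prefix check: 1..3 passes, 1..4 fails once e2's time-4 response joins
a single order respects real time; the 2 completed atomic register operations fail replay along it
for example e1, e2 fails at step 2: e2 read() → 5 is not legal there

not linearizable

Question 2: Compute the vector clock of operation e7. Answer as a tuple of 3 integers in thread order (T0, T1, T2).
e5 (invocation 7): nothing precedes it; T2's component alone gives (0, 0, 1)
e3 (invocation 5): nothing precedes it; T1's component alone gives (0, 1, 0)
e1 (invocation 1): nothing precedes it; T0's component alone gives (1, 0, 0)
e2 (invocation 3): componentwise max over VC(e1)=(1, 0, 0), +1 at T0, giving (2, 0, 0)
e4 (invocation 6): componentwise max over VC(e2)=(2, 0, 0), +1 at T0, giving (3, 0, 0)
e6 (invocation 9): componentwise max over VC(e4)=(3, 0, 0), +1 at T0, giving (4, 0, 0)
e7 (invocation 13): componentwise max over VC(e5)=(0, 0, 1), VC(e6)=(4, 0, 0), +1 at T2, giving (4, 0, 2)
target: VC(e7) = (4, 0, 2)

(4, 0, 2)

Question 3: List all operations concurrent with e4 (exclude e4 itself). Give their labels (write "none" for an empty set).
overlap test against e4 [6,8]: concurrent iff the interval meets 6..8
e1 [1,2]: before
e2 [3,4]: before
e3 [5,10]: concurrent
e5 [7,11]: concurrent
e6 [9,12]: after
e7 [13,14]: after

e3, e5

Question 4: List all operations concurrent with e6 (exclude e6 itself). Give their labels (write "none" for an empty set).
concurrent with e6 ([9,12]): every op whose interval crosses 9..12
e1 [1,2]: before
e2 [3,4]: before
e3 [5,10]: concurrent
e4 [6,8]: before
e5 [7,11]: concurrent
e7 [13,14]: after

e3, e5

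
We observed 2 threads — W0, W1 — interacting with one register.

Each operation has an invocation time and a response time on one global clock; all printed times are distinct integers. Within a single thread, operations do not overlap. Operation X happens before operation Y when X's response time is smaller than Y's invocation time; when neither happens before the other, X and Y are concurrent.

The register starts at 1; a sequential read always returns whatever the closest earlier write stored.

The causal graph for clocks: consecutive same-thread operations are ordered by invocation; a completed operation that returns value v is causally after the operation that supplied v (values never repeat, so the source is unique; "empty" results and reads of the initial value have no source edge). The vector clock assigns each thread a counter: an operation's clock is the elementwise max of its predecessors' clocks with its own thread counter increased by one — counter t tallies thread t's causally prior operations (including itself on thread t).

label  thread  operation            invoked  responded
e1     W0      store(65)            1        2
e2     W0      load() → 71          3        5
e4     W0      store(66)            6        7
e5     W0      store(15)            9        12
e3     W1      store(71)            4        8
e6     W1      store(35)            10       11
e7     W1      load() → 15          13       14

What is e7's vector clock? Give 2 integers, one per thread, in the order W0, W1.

root op e3, invoked 4: fresh clock plus W1's own tick → (0, 1)
root op e1, invoked 1: fresh clock plus W0's own tick → (1, 0)
merge at e6 (invoked 10): VC(e3)=(0, 1), own-thread bump on W1 → (0, 2)
merge at e2 (invoked 3): VC(e1)=(1, 0), VC(e3)=(0, 1), own-thread bump on W0 → (2, 1)
merge at e4 (invoked 6): VC(e2)=(2, 1), own-thread bump on W0 → (3, 1)
merge at e5 (invoked 9): VC(e4)=(3, 1), own-thread bump on W0 → (4, 1)
merge at e7 (invoked 13): VC(e5)=(4, 1), VC(e6)=(0, 2), own-thread bump on W1 → (4, 3)
target: VC(e7) = (4, 3)

(4, 3)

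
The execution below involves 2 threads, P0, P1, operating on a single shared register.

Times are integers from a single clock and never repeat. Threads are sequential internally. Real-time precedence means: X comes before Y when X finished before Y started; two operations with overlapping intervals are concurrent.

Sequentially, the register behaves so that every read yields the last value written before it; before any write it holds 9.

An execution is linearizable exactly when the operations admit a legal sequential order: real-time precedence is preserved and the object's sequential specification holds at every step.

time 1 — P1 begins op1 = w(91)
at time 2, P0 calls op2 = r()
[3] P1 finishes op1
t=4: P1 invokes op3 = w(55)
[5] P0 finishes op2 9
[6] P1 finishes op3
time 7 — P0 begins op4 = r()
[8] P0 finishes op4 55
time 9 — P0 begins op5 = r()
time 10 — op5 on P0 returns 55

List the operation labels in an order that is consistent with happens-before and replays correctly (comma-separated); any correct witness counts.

1. op2 r() → 9, leaving value 9
2. op1 w(91), leaving value 91
3. op3 w(55), leaving value 55
4. op4 r() → 55, leaving value 55
5. op5 r() → 55, leaving value 55

op2, op1, op3, op4, op5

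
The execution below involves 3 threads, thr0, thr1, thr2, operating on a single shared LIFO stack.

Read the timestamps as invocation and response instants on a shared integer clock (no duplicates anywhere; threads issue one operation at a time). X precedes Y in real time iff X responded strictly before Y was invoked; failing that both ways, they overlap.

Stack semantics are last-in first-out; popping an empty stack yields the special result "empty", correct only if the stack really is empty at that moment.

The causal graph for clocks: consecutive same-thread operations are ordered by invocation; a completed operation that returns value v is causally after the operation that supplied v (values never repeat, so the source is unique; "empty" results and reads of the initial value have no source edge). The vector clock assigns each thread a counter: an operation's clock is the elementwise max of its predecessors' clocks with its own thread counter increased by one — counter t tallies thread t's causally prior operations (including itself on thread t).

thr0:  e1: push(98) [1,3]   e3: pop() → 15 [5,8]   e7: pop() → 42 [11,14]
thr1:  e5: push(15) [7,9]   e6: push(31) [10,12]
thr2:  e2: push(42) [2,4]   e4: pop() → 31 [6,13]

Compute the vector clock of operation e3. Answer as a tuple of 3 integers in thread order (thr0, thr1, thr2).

e2, invoked 2, has no incoming edges; only thr2's bump applies → (0, 0, 1)
e5, invoked 7, has no incoming edges; only thr1's bump applies → (0, 1, 0)
e1, invoked 1, has no incoming edges; only thr0's bump applies → (1, 0, 0)
invoked at 10, e6 merges VC(e5)=(0, 1, 0) and bumps thr1's slot → (0, 2, 0)
invoked at 5, e3 merges VC(e1)=(1, 0, 0), VC(e5)=(0, 1, 0) and bumps thr0's slot → (2, 1, 0)
invoked at 6, e4 merges VC(e2)=(0, 0, 1), VC(e6)=(0, 2, 0) and bumps thr2's slot → (0, 2, 2)
invoked at 11, e7 merges VC(e2)=(0, 0, 1), VC(e3)=(2, 1, 0) and bumps thr0's slot → (3, 1, 1)
target: VC(e3) = (2, 1, 0)

(2, 1, 0)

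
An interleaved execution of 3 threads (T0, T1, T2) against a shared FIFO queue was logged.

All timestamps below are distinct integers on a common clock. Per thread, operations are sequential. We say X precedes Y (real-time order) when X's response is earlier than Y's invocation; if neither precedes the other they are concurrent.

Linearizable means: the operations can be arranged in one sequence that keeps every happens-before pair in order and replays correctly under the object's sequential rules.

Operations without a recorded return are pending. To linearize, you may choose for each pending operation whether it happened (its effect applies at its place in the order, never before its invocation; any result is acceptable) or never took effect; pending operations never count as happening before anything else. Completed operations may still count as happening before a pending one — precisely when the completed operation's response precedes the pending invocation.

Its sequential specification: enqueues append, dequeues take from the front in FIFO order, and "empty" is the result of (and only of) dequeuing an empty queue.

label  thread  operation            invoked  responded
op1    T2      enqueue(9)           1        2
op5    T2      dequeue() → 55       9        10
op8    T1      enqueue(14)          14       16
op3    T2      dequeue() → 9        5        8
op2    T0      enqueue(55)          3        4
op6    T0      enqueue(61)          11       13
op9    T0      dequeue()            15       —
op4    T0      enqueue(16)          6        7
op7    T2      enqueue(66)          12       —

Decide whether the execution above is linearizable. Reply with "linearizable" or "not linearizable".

witness order: op1, op2, op3, op4, op5, op6, op7, op8
step 1: op1 enqueue(9) — queue <9>
step 2: op2 enqueue(55) — queue <9,55>
step 3: op3 dequeue() → 9 — queue <55>
step 4: op4 enqueue(16) — queue <55,16>
step 5: op5 dequeue() → 55 — queue <16>
step 6: op6 enqueue(61) — queue <16,61>
step 7: op7 enqueue(66) (pending, included) — queue <16,61,66>
step 8: op8 enqueue(14) — queue <16,61,66,14>

linearizable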